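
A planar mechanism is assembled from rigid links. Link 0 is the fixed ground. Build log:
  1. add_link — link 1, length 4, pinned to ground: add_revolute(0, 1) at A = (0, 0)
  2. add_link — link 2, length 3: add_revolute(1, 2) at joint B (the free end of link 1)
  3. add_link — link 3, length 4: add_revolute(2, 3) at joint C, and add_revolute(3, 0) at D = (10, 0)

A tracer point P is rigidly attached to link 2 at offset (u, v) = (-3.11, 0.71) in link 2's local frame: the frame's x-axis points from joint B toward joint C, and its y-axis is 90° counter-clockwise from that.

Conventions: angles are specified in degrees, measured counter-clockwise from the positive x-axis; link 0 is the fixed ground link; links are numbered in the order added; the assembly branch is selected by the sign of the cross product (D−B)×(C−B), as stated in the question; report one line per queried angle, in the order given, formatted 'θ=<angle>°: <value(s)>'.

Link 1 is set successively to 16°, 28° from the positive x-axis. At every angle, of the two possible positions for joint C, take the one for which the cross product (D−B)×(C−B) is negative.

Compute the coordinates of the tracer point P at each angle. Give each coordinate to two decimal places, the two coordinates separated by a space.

A=(0,0), D=(10.00,0)
θ=16°: B = A + 4.00·(cos16°, sin16°) = (3.8450, 1.1025)
θ=16°: |BD| = 6.2529
θ=16°: circle(B,3.00) ∩ circle(D,4.00): a=2.5667, h=1.5530
θ=16°:   candidates: C₊=(6.6454,2.1787) cross=9.711; C₋=(6.0977,-0.8787) cross=-9.711
θ=16°:   branch - wants cross < 0 → take C=(6.0977,-0.8787) (cross=-9.711)
θ=16°: ex = (C−B)/|BC| = (0.7509,-0.6604); ey = (0.6604,0.7509)
θ=16°: P = B + -3.11·ex + 0.71·ey = (1.9787,3.6896)
θ=28°: B = A + 4.00·(cos28°, sin28°) = (3.5318, 1.8779)
θ=28°: |BD| = 6.7353
θ=28°: circle(B,3.00) ∩ circle(D,4.00): a=2.8480, h=0.9428
θ=28°:   candidates: C₊=(6.5297,1.9893) cross=6.350; C₋=(6.0040,0.1784) cross=-6.350
θ=28°:   branch - wants cross < 0 → take C=(6.0040,0.1784) (cross=-6.350)
θ=28°: ex = (C−B)/|BC| = (0.8241,-0.5665); ey = (0.5665,0.8241)
θ=28°: P = B + -3.11·ex + 0.71·ey = (1.3712,4.2248)

θ=16°: 1.98 3.69
θ=28°: 1.37 4.22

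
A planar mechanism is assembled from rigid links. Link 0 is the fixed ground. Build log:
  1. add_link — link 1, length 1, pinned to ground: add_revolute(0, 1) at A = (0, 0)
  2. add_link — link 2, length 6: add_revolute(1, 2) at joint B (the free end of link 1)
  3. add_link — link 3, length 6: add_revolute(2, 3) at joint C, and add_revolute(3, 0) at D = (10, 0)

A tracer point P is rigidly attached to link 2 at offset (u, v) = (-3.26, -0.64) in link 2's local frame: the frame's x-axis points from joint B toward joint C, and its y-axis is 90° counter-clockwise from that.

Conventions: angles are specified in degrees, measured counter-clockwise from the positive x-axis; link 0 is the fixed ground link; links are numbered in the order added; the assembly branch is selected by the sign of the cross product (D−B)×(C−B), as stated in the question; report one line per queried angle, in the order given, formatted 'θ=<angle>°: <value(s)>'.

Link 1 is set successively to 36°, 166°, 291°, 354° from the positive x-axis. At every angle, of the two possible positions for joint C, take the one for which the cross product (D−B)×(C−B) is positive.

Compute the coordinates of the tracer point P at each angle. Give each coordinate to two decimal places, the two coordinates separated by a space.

A=(0,0), D=(10.00,0)
θ=36°: B = A + 1.00·(cos36°, sin36°) = (0.8090, 0.5878)
θ=36°: |BD| = 9.2098
θ=36°: circle(B,6.00) ∩ circle(D,6.00): a=4.6049, h=3.8464
θ=36°:   candidates: C₊=(5.6500,4.1325) cross=35.425; C₋=(5.1590,-3.5447) cross=-35.425
θ=36°:   branch + wants cross > 0 → take C=(5.6500,4.1325) (cross=35.425)
θ=36°: ex = (C−B)/|BC| = (0.8068,0.5908); ey = (-0.5908,0.8068)
θ=36°: P = B + -3.26·ex + -0.64·ey = (-1.4431,-1.8545)
θ=166°: B = A + 1.00·(cos166°, sin166°) = (-0.9703, 0.2419)
θ=166°: |BD| = 10.9730
θ=166°: circle(B,6.00) ∩ circle(D,6.00): a=5.4865, h=2.4287
θ=166°:   candidates: C₊=(4.5684,2.5491) cross=26.650; C₋=(4.4613,-2.3071) cross=-26.650
θ=166°:   branch + wants cross > 0 → take C=(4.5684,2.5491) (cross=26.650)
θ=166°: ex = (C−B)/|BC| = (0.9231,0.3845); ey = (-0.3845,0.9231)
θ=166°: P = B + -3.26·ex + -0.64·ey = (-3.7336,-1.6024)
θ=291°: B = A + 1.00·(cos291°, sin291°) = (0.3584, -0.9336)
θ=291°: |BD| = 9.6867
θ=291°: circle(B,6.00) ∩ circle(D,6.00): a=4.8434, h=3.5414
θ=291°:   candidates: C₊=(4.8379,3.0582) cross=34.305; C₋=(5.5205,-3.9918) cross=-34.305
θ=291°:   branch + wants cross > 0 → take C=(4.8379,3.0582) (cross=34.305)
θ=291°: ex = (C−B)/|BC| = (0.7466,0.6653); ey = (-0.6653,0.7466)
θ=291°: P = B + -3.26·ex + -0.64·ey = (-1.6497,-3.5802)
θ=354°: B = A + 1.00·(cos354°, sin354°) = (0.9945, -0.1045)
θ=354°: |BD| = 9.0061
θ=354°: circle(B,6.00) ∩ circle(D,6.00): a=4.5030, h=3.9652
θ=354°:   candidates: C₊=(5.4512,3.9126) cross=35.711; C₋=(5.5433,-4.0172) cross=-35.711
θ=354°:   branch + wants cross > 0 → take C=(5.4512,3.9126) (cross=35.711)
θ=354°: ex = (C−B)/|BC| = (0.7428,0.6695); ey = (-0.6695,0.7428)
θ=354°: P = B + -3.26·ex + -0.64·ey = (-0.9985,-2.7626)

θ=36°: -1.44 -1.85
θ=166°: -3.73 -1.60
θ=291°: -1.65 -3.58
θ=354°: -1.00 -2.76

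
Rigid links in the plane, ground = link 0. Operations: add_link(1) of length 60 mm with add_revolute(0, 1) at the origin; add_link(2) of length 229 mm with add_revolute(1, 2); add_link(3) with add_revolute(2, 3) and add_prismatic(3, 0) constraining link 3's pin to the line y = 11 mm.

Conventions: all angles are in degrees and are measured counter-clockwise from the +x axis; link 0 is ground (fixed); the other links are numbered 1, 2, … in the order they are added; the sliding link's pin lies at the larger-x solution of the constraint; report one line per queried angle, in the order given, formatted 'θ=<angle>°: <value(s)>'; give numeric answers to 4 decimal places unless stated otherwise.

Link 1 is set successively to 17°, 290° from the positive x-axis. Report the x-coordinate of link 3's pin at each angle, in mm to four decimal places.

geometry: r = 60 mm, L = 229 mm, e = 11 mm
θ=17°: crank pin P = (r cos θ, r sin θ) = (57.378285, 17.542302)
θ=17°: h = r sin θ − e = 17.542302 − 11 = 6.542302
θ=17°: x = r cos θ + √(L² − h²) = 57.378285 + 228.906527 = 286.284813
θ=290°: crank pin P = (r cos θ, r sin θ) = (20.521209, -56.381557)
θ=290°: h = r sin θ − e = -56.381557 − 11 = -67.381557
θ=290°: x = r cos θ + √(L² − h²) = 20.521209 + 218.862344 = 239.383553

θ=17°: 286.2848
θ=290°: 239.3836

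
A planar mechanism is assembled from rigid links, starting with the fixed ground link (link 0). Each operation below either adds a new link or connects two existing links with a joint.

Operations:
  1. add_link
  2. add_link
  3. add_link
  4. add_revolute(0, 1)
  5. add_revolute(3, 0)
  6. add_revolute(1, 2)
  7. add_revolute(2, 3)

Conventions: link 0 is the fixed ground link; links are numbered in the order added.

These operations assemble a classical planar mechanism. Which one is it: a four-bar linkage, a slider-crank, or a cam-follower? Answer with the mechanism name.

links: 4 (incl. ground); joints: 4 revolute, 0 prismatic, 0 higher (cam) pair, forming one closed loop
4 links in a single 4R loop → four-bar linkage

four-bar linkage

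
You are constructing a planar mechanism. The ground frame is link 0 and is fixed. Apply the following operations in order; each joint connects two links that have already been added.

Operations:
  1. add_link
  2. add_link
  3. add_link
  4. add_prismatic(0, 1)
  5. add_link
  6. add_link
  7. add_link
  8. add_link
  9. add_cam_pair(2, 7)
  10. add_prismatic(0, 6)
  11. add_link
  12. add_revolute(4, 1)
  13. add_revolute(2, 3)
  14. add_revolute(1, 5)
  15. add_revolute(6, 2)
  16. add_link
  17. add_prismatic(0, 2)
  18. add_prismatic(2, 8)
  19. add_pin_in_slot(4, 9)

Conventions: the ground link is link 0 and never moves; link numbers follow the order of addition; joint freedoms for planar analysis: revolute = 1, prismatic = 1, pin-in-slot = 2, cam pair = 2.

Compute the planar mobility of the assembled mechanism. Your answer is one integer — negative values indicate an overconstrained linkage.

link 0 = ground. State L|J1|J2 = 1|0|0
+link1  2|0|0
+link2  3|0|0
+link3  4|0|0
P(0,1) f=1→J1  4|1|0
+link4  5|1|0
+link5  6|1|0
+link6  7|1|0
+link7  8|1|0
C(2,7) f=2→J2  8|1|1
P(0,6) f=1→J1  8|2|1
+link8  9|2|1
R(4,1) f=1→J1  9|3|1
R(2,3) f=1→J1  9|4|1
R(1,5) f=1→J1  9|5|1
R(6,2) f=1→J1  9|6|1
+link9  10|6|1
P(0,2) f=1→J1  10|7|1
P(2,8) f=1→J1  10|8|1
PS(4,9) f=2→J2  10|8|2
M = 3(10−1)−2·8−2 = 27−16−2 = 9

M = 9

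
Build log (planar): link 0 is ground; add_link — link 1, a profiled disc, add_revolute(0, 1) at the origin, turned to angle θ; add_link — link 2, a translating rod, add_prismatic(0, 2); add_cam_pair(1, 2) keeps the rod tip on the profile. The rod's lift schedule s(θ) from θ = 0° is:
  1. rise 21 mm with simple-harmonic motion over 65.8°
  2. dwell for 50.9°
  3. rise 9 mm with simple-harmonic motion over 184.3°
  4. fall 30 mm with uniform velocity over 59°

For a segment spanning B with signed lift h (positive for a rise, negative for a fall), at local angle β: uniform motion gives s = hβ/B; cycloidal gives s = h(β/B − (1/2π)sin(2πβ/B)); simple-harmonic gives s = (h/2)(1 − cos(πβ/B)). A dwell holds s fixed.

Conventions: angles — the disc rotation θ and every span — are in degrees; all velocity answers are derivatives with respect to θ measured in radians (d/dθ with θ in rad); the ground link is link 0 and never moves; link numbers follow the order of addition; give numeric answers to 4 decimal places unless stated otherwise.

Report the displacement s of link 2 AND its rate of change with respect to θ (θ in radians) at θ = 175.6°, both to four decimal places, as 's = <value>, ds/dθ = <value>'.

seg 1 [0°–65.8°] simple-harmonic, h=21: full span → s += 21 → s = 21.0000
seg 2 [65.8°–116.7°] dwell: s stays 21.0000
seg 3 [116.7°–301°] simple-harmonic, h=9: θ=175.6° here. β=58.9, B=184.3. 9/2·(1 − cos(π·0.3196)) = 2.0839 → s = 23.0839
velocity in seg [116.7°–301°] (simple-harmonic), θ in radians: β = 58.9° = 1.0280 rad, B = 184.3° = 3.2166 rad; ds/dθ = (πh/(2B)) sin(πβ/B) = (π·9/(2·3.2166)) sin(π·0.3196) = 3.707774 mm/rad

s = 23.0839, ds/dθ = 3.7078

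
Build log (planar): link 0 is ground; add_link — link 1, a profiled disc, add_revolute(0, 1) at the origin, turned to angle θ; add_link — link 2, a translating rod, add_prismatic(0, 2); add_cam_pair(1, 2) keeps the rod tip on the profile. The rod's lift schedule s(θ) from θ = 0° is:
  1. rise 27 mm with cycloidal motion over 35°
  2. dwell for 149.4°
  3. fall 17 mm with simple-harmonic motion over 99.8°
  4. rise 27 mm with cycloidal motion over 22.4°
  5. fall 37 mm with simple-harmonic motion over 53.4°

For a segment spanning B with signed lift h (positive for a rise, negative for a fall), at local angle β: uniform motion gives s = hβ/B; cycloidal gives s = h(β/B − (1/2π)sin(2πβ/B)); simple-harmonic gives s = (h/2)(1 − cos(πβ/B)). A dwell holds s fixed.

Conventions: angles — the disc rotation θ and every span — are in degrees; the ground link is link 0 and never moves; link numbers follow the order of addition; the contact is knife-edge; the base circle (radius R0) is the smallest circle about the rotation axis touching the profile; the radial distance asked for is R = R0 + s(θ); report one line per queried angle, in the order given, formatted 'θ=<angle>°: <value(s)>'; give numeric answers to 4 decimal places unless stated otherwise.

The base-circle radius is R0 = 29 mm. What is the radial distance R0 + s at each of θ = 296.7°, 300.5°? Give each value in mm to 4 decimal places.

seg 1 [0°–35°] cycloidal, h=27: full span → s += 27 → s = 27.0000
seg 2 [35°–184.4°] dwell: s stays 27.0000
seg 3 [184.4°–284.2°] simple-harmonic, h=-17: full span → s += -17 → s = 10.0000
seg 4 [284.2°–306.6°] cycloidal, h=27: θ=296.7° here. β=12.5, B=22.4. 27·(0.5580 − sin(2π·0.5580)/(2π)) = 16.5994 → s = 26.5994
seg 4 [284.2°–306.6°] cycloidal, h=27: θ=300.5° here. β=16.3, B=22.4. 27·(0.7277 − sin(2π·0.7277)/(2π)) = 23.9023 → s = 33.9023
θ=296.7°: R = R0 + s = 29 + 26.5994 = 55.5994
θ=300.5°: R = R0 + s = 29 + 33.9023 = 62.9023

θ=296.7°: 55.5994
θ=300.5°: 62.9023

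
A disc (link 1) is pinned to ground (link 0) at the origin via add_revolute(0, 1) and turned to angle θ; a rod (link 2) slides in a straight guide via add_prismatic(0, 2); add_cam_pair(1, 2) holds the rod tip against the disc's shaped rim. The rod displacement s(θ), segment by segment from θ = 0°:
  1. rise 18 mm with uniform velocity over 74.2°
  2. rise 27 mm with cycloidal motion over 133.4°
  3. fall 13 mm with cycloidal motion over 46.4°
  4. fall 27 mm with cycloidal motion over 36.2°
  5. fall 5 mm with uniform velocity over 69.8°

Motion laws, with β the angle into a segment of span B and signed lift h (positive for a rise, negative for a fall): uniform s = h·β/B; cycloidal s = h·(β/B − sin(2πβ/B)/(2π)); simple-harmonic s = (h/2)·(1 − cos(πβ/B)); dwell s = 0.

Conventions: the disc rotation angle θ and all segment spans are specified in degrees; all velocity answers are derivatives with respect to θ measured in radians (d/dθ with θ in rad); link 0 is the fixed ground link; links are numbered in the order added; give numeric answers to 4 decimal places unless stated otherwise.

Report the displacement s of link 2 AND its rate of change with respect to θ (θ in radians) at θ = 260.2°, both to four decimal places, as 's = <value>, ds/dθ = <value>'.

segment 1 (0° to 74.2°, uniform, h = 18) is passed completely: s = 0.0000 + (18) = 18.0000
segment 2 (74.2° to 207.6°, cycloidal, h = 27) is passed completely: s = 18.0000 + (27) = 45.0000
segment 3 (207.6° to 254°, cycloidal, h = -13) is passed completely: s = 45.0000 + (-13) = 32.0000
θ = 260.2° falls in segment 4 (254° to 290.2°, cycloidal, h = -27): β = 260.2 − 254 = 6.2°, B = 36.2°; Δs = -27·(0.1713 − sin(2π·0.1713)/(2π)) = -0.8423; s = 32.0000 − 0.8423 = 31.1577
velocity in seg [254°–290.2°] (cycloidal), θ in radians: β = 6.2° = 0.1082 rad, B = 36.2° = 0.6318 rad; ds/dθ = (h/B)(1 − cos(2πβ/B)) = ((-27)/0.6318)(1 − cos(2π·0.1713)) = -22.446604 mm/rad

s = 31.1577, ds/dθ = -22.4466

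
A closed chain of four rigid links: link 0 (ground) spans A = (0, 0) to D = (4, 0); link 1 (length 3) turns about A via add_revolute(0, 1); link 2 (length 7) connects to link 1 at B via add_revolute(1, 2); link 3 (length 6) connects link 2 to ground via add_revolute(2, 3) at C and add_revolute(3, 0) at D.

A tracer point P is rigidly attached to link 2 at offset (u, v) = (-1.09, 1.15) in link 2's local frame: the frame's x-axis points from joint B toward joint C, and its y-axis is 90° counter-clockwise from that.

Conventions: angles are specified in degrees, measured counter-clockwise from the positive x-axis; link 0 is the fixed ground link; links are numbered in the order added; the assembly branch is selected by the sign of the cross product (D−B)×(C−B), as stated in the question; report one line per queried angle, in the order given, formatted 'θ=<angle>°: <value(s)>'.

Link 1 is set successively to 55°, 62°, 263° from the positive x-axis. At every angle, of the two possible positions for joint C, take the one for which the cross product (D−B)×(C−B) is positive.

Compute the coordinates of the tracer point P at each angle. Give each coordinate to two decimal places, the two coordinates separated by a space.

A=(0,0), D=(4.00,0)
θ=55°: B = A + 3.00·(cos55°, sin55°) = (1.7207, 2.4575)
θ=55°: |BD| = 3.3517
θ=55°: circle(B,7.00) ∩ circle(D,6.00): a=3.6152, h=5.9942
θ=55°:   candidates: C₊=(8.5740,3.8831) cross=20.091; C₋=(-0.2158,-4.2694) cross=-20.091
θ=55°:   branch + wants cross > 0 → take C=(8.5740,3.8831) (cross=20.091)
θ=55°: ex = (C−B)/|BC| = (0.9790,0.2037); ey = (-0.2037,0.9790)
θ=55°: P = B + -1.09·ex + 1.15·ey = (0.4194,3.3614)
θ=62°: B = A + 3.00·(cos62°, sin62°) = (1.4084, 2.6488)
θ=62°: |BD| = 3.7058
θ=62°: circle(B,7.00) ∩ circle(D,6.00): a=3.6069, h=5.9992
θ=62°:   candidates: C₊=(8.2190,4.2661) cross=22.232; C₋=(-0.3573,-4.1248) cross=-22.232
θ=62°:   branch + wants cross > 0 → take C=(8.2190,4.2661) (cross=22.232)
θ=62°: ex = (C−B)/|BC| = (0.9729,0.2310); ey = (-0.2310,0.9729)
θ=62°: P = B + -1.09·ex + 1.15·ey = (0.0822,3.5159)
θ=263°: B = A + 3.00·(cos263°, sin263°) = (-0.3656, -2.9776)
θ=263°: |BD| = 5.2844
θ=263°: circle(B,7.00) ∩ circle(D,6.00): a=3.8722, h=5.8314
θ=263°:   candidates: C₊=(-0.4525,4.0218) cross=30.816; C₋=(6.1193,-5.6133) cross=-30.816
θ=263°:   branch + wants cross > 0 → take C=(-0.4525,4.0218) (cross=30.816)
θ=263°: ex = (C−B)/|BC| = (-0.0124,0.9999); ey = (-0.9999,-0.0124)
θ=263°: P = B + -1.09·ex + 1.15·ey = (-1.5020,-4.0818)

θ=55°: 0.42 3.36
θ=62°: 0.08 3.52
θ=263°: -1.50 -4.08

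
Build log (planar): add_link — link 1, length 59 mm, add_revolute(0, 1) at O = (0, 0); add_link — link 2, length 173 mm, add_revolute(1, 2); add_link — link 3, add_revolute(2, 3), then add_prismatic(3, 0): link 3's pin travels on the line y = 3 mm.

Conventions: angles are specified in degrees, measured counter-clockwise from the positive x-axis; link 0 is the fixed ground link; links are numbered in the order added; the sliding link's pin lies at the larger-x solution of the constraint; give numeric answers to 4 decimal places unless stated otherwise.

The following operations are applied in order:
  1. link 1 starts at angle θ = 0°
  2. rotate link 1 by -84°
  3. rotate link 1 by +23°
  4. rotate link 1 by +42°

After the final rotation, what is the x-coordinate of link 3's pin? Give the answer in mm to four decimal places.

geometry: r = 59 mm, L = 173 mm, e = 3 mm; θ starts at 0°
rotate link 1 by -84°: θ ← 0° -84° = -84°
rotate link 1 by +23°: θ ← -84° +23° = -61°
rotate link 1 by +42°: θ ← -61° +42° = -19°
crank pin P = (r cos θ, r sin θ) = (55.785596, -19.208521)
h = r sin θ − e = -19.208521 − 3 = -22.208521
x = r cos θ + √(L² − h²) = 55.785596 + 171.568592 = 227.354187

227.3542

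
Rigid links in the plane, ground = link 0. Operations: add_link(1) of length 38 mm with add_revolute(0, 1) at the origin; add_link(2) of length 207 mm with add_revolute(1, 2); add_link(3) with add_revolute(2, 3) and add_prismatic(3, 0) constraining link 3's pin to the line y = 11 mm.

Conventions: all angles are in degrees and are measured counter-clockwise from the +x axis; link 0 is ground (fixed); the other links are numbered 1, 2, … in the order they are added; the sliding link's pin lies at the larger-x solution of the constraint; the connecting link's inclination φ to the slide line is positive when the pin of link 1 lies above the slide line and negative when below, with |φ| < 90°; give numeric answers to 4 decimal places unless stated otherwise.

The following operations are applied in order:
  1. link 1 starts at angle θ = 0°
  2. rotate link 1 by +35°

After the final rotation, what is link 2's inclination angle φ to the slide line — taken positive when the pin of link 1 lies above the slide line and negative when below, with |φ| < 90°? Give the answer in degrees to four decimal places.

geometry: r = 38 mm, L = 207 mm, e = 11 mm; θ starts at 0°
rotate link 1 by +35°: θ ← 0° +35° = 35°
h = r sin θ − e = 21.795905 − 11 = 10.795905
sin φ = h / L = 10.795905 / 207 = 0.05215413
φ = arcsin(0.05215413) = 2.989568°

2.9896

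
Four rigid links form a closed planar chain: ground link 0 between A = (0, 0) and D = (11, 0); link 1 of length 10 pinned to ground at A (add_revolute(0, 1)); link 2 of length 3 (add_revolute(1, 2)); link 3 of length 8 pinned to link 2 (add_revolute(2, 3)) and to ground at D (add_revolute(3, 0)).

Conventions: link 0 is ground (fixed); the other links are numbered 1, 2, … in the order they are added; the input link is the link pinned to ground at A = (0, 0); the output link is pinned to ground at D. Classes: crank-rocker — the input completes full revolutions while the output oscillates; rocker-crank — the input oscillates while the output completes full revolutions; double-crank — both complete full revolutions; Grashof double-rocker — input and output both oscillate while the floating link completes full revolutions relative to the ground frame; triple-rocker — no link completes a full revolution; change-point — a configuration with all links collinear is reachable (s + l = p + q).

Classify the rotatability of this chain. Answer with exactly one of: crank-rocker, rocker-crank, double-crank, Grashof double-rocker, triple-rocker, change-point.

lengths: ground=11, input=10, coupler=3, output=8
sorted: s=3 (shortest), l=11 (longest), p+q=18
s + l = 14 vs p + q = 18
s + l < p + q (Grashof) with shortest = coupler link → Grashof double-rocker

Grashof double-rocker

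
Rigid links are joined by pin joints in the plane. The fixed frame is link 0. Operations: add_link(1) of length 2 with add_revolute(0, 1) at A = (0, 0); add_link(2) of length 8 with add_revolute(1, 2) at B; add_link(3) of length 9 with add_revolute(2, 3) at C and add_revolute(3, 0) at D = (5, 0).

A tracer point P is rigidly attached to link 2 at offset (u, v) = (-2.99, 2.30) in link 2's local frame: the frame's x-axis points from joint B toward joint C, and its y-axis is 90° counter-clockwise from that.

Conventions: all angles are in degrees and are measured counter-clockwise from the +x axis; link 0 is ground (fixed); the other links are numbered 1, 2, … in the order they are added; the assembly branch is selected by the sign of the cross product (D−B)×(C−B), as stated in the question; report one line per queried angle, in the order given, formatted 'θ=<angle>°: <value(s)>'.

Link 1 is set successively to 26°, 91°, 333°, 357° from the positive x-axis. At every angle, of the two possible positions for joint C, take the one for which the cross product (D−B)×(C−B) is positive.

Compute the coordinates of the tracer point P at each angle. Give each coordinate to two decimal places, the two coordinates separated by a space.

A=(0,0), D=(5.00,0)
θ=26°: B = A + 2.00·(cos26°, sin26°) = (1.7976, 0.8767)
θ=26°: |BD| = 3.3203
θ=26°: circle(B,8.00) ∩ circle(D,9.00): a=-0.8999, h=7.9492
θ=26°:   candidates: C₊=(3.0287,8.7815) cross=26.393; C₋=(-1.1694,-6.5527) cross=-26.393
θ=26°:   branch + wants cross > 0 → take C=(3.0287,8.7815) (cross=26.393)
θ=26°: ex = (C−B)/|BC| = (0.1539,0.9881); ey = (-0.9881,0.1539)
θ=26°: P = B + -2.99·ex + 2.30·ey = (-0.9351,-1.7237)
θ=91°: B = A + 2.00·(cos91°, sin91°) = (-0.0349, 1.9997)
θ=91°: |BD| = 5.4175
θ=91°: circle(B,8.00) ∩ circle(D,9.00): a=1.1397, h=7.9184
θ=91°:   candidates: C₊=(3.9472,8.9382) cross=42.898; C₋=(-1.8985,-5.7802) cross=-42.898
θ=91°:   branch + wants cross > 0 → take C=(3.9472,8.9382) (cross=42.898)
θ=91°: ex = (C−B)/|BC| = (0.4978,0.8673); ey = (-0.8673,0.4978)
θ=91°: P = B + -2.99·ex + 2.30·ey = (-3.5180,0.5513)
θ=333°: B = A + 2.00·(cos333°, sin333°) = (1.7820, -0.9080)
θ=333°: |BD| = 3.3436
θ=333°: circle(B,8.00) ∩ circle(D,9.00): a=-0.8703, h=7.9525
θ=333°:   candidates: C₊=(-1.2152,6.5094) cross=26.590; C₋=(3.1039,-8.7980) cross=-26.590
θ=333°:   branch + wants cross > 0 → take C=(-1.2152,6.5094) (cross=26.590)
θ=333°: ex = (C−B)/|BC| = (-0.3746,0.9272); ey = (-0.9272,-0.3746)
θ=333°: P = B + -2.99·ex + 2.30·ey = (0.7697,-4.5419)
θ=357°: B = A + 2.00·(cos357°, sin357°) = (1.9973, -0.1047)
θ=357°: |BD| = 3.0046
θ=357°: circle(B,8.00) ∩ circle(D,9.00): a=-1.3267, h=7.8892
θ=357°:   candidates: C₊=(0.3965,7.7335) cross=23.704; C₋=(0.9462,-8.0353) cross=-23.704
θ=357°:   branch + wants cross > 0 → take C=(0.3965,7.7335) (cross=23.704)
θ=357°: ex = (C−B)/|BC| = (-0.2001,0.9798); ey = (-0.9798,-0.2001)
θ=357°: P = B + -2.99·ex + 2.30·ey = (0.3421,-3.4944)

θ=26°: -0.94 -1.72
θ=91°: -3.52 0.55
θ=333°: 0.77 -4.54
θ=357°: 0.34 -3.49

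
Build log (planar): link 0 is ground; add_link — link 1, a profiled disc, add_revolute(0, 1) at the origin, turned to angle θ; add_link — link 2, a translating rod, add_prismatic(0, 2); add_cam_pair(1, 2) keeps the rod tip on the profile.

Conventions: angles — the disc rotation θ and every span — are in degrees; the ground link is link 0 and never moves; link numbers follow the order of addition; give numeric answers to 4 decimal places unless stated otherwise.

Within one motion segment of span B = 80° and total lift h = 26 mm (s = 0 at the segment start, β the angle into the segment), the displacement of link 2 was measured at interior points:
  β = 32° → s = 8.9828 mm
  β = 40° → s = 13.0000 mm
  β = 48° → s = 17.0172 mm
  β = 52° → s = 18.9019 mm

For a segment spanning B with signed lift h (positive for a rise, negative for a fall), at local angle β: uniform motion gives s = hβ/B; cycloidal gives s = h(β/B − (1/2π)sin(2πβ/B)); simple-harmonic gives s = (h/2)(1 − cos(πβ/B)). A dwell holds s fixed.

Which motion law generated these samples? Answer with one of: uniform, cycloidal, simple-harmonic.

candidates at β/B = r: uniform s = h·r (linear in β); cycloidal s = h·(r − sin(2πr)/(2π)); simple-harmonic s = (h/2)(1 − cos(πr))
β=32°: printed 8.9828 | uniform 10.4000, cycloidal 7.9677, simple-harmonic 8.9828
β=40°: printed 13.0000 | uniform 13.0000, cycloidal 13.0000, simple-harmonic 13.0000
β=48°: printed 17.0172 | uniform 15.6000, cycloidal 18.0323, simple-harmonic 17.0172
β=52°: printed 18.9019 | uniform 16.9000, cycloidal 20.2477, simple-harmonic 18.9019
only one law matches every sample → simple-harmonic

simple-harmonic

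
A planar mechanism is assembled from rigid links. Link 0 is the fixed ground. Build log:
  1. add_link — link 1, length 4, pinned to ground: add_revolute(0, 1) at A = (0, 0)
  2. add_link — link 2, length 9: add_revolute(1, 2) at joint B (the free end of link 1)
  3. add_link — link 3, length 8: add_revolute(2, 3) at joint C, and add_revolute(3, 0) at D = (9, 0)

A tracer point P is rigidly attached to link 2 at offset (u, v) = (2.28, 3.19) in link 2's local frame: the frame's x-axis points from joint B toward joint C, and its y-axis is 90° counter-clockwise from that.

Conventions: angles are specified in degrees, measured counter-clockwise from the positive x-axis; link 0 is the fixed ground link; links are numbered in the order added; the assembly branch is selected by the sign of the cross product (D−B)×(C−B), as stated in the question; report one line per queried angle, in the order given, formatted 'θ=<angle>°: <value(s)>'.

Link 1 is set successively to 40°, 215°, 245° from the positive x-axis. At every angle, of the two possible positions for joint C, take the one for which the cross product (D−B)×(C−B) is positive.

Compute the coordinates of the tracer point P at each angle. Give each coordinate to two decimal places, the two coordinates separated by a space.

A=(0,0), D=(9.00,0)
θ=40°: B = A + 4.00·(cos40°, sin40°) = (3.0642, 2.5712)
θ=40°: |BD| = 6.4688
θ=40°: circle(B,9.00) ∩ circle(D,8.00): a=4.5484, h=7.7661
θ=40°:   candidates: C₊=(10.3246,7.8896) cross=50.237; C₋=(4.1510,-6.3630) cross=-50.237
θ=40°:   branch + wants cross > 0 → take C=(10.3246,7.8896) (cross=50.237)
θ=40°: ex = (C−B)/|BC| = (0.8067,0.5909); ey = (-0.5909,0.8067)
θ=40°: P = B + 2.28·ex + 3.19·ey = (3.0184,6.4919)
θ=215°: B = A + 4.00·(cos215°, sin215°) = (-3.2766, -2.2943)
θ=215°: |BD| = 12.4892
θ=215°: circle(B,9.00) ∩ circle(D,8.00): a=6.9252, h=5.7482
θ=215°:   candidates: C₊=(2.4747,4.6283) cross=71.790; C₋=(4.5867,-6.6725) cross=-71.790
θ=215°:   branch + wants cross > 0 → take C=(2.4747,4.6283) (cross=71.790)
θ=215°: ex = (C−B)/|BC| = (0.6390,0.7692); ey = (-0.7692,0.6390)
θ=215°: P = B + 2.28·ex + 3.19·ey = (-4.2733,1.4979)
θ=245°: B = A + 4.00·(cos245°, sin245°) = (-1.6905, -3.6252)
θ=245°: |BD| = 11.2884
θ=245°: circle(B,9.00) ∩ circle(D,8.00): a=6.3972, h=6.3306
θ=245°:   candidates: C₊=(2.3348,4.4244) cross=71.462; C₋=(6.4009,-7.5660) cross=-71.462
θ=245°:   branch + wants cross > 0 → take C=(2.3348,4.4244) (cross=71.462)
θ=245°: ex = (C−B)/|BC| = (0.4473,0.8944); ey = (-0.8944,0.4473)
θ=245°: P = B + 2.28·ex + 3.19·ey = (-3.5239,-0.1592)

θ=40°: 3.02 6.49
θ=215°: -4.27 1.50
θ=245°: -3.52 -0.16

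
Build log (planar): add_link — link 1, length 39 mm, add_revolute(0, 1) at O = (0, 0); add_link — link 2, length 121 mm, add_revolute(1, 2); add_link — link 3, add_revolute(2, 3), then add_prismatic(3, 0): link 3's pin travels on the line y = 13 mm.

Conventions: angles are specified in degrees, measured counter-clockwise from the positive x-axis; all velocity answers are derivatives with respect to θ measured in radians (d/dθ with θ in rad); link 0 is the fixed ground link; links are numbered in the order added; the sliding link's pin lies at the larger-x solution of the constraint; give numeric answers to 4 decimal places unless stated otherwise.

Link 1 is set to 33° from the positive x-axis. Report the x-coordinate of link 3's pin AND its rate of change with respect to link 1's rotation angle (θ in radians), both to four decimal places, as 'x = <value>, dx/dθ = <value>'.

geometry: r = 39 mm, L = 121 mm, e = 13 mm
crank pin P = (r cos θ, r sin θ) = (32.708152, 21.240922)
h = r sin θ − e = 21.240922 − 13 = 8.240922
x = r cos θ + √(L² − h²) = 32.708152 + 120.719042 = 153.427195
dx/dθ = −r sin θ − h·r cos θ/√(L² − h²) (θ in radians; h = 8.240922) = -23.473754

x = 153.4272, dx/dθ = -23.4738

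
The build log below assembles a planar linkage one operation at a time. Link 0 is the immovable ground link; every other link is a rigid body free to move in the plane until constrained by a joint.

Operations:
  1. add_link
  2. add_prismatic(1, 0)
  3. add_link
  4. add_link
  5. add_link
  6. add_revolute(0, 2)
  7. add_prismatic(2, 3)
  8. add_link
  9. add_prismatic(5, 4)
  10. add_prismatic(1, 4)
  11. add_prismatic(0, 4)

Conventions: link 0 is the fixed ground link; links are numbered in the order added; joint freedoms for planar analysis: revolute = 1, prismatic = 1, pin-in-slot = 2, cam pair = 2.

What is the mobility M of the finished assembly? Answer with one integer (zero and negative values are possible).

L=1 J1=0 J2=0
add link → L=2 J1=0 J2=0
P@1,0 dof=1 J1 → L=2 J1=1 J2=0
add link → L=3 J1=1 J2=0
add link → L=4 J1=1 J2=0
add link → L=5 J1=1 J2=0
R@0,2 dof=1 J1 → L=5 J1=2 J2=0
P@2,3 dof=1 J1 → L=5 J1=3 J2=0
add link → L=6 J1=3 J2=0
P@5,4 dof=1 J1 → L=6 J1=4 J2=0
P@1,4 dof=1 J1 → L=6 J1=5 J2=0
P@0,4 dof=1 J1 → L=6 J1=6 J2=0
M=3(L−1)−2J1−J2=3·5−2·6−0=3

M = 3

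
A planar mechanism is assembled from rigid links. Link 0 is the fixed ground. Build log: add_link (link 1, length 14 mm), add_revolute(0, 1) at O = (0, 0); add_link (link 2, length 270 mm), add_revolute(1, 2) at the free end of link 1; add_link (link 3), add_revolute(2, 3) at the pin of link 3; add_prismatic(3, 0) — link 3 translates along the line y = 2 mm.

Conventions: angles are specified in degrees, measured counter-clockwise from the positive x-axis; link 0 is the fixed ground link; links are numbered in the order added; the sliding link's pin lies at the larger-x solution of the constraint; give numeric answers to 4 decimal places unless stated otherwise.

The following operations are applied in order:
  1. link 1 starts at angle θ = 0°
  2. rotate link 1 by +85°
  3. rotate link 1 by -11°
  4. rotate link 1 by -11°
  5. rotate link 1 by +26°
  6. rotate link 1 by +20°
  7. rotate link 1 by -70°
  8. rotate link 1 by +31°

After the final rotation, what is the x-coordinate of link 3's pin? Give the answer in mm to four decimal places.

geometry: r = 14 mm, L = 270 mm, e = 2 mm; θ starts at 0°
rotate link 1 by +85°: θ ← 0° +85° = 85°
rotate link 1 by -11°: θ ← 85° -11° = 74°
rotate link 1 by -11°: θ ← 74° -11° = 63°
rotate link 1 by +26°: θ ← 63° +26° = 89°
rotate link 1 by +20°: θ ← 89° +20° = 109°
rotate link 1 by -70°: θ ← 109° -70° = 39°
rotate link 1 by +31°: θ ← 39° +31° = 70°
crank pin P = (r cos θ, r sin θ) = (4.788282, 13.155697)
h = r sin θ − e = 13.155697 − 2 = 11.155697
x = r cos θ + √(L² − h²) = 4.788282 + 269.769439 = 274.557721

274.5577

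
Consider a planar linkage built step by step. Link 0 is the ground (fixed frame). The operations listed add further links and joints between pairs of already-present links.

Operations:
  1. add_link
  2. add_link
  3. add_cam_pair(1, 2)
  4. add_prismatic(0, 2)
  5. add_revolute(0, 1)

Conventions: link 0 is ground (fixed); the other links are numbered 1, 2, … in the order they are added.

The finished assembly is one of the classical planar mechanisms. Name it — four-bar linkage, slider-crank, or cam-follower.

links: 3 (incl. ground); joints: 1 revolute, 1 prismatic, 1 higher (cam) pair, forming one closed loop
3 links, revolute + prismatic + higher pair in one loop → cam-follower

cam-follower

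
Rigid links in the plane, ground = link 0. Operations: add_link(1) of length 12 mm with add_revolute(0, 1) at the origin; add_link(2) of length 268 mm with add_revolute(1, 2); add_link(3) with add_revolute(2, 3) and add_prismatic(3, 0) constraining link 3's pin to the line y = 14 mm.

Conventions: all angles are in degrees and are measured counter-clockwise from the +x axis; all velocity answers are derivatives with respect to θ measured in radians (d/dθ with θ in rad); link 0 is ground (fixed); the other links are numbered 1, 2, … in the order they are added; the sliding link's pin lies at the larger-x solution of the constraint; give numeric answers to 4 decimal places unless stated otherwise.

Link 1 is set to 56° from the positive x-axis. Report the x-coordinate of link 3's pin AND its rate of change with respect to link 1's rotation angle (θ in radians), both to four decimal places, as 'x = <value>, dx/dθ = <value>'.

geometry: r = 12 mm, L = 268 mm, e = 14 mm
crank pin P = (r cos θ, r sin θ) = (6.710315, 9.948451)
h = r sin θ − e = 9.948451 − 14 = -4.051549
x = r cos θ + √(L² − h²) = 6.710315 + 267.969373 = 274.679688
dx/dθ = −r sin θ − h·r cos θ/√(L² − h²) (θ in radians; h = -4.051549) = -9.846995

x = 274.6797, dx/dθ = -9.8470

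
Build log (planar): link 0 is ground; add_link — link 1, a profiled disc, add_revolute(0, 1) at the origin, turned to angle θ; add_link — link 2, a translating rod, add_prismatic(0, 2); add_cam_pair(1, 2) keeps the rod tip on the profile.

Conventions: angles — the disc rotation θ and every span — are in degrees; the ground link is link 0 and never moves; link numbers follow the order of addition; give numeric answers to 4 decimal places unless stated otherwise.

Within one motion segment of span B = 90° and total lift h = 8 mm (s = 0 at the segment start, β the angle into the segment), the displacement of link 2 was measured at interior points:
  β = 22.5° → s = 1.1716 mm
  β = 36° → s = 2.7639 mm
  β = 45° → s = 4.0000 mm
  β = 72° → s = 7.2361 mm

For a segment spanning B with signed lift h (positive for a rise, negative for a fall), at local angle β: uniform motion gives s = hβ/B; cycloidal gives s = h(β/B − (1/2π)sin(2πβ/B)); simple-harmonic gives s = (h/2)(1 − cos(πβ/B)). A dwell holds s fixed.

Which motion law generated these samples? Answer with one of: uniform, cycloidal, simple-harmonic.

candidates at β/B = r: uniform s = h·r (linear in β); cycloidal s = h·(r − sin(2πr)/(2π)); simple-harmonic s = (h/2)(1 − cos(πr))
β=22.5°: printed 1.1716 | uniform 2.0000, cycloidal 0.7268, simple-harmonic 1.1716
β=36°: printed 2.7639 | uniform 3.2000, cycloidal 2.4516, simple-harmonic 2.7639
β=45°: printed 4.0000 | uniform 4.0000, cycloidal 4.0000, simple-harmonic 4.0000
β=72°: printed 7.2361 | uniform 6.4000, cycloidal 7.6109, simple-harmonic 7.2361
only one law matches every sample → simple-harmonic

simple-harmonic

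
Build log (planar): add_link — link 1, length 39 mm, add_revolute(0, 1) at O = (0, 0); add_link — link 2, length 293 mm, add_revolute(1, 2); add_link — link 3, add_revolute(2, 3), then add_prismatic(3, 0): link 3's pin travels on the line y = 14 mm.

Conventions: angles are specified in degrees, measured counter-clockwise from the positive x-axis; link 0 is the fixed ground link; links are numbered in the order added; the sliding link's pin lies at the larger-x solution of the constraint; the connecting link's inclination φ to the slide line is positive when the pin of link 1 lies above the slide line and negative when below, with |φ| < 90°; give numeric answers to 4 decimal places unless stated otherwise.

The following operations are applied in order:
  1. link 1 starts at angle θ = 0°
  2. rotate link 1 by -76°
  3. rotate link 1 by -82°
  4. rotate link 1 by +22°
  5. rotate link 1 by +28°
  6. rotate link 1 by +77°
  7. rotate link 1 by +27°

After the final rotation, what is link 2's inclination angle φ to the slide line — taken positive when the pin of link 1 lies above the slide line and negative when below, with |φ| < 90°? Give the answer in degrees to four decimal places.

geometry: r = 39 mm, L = 293 mm, e = 14 mm; θ starts at 0°
rotate link 1 by -76°: θ ← 0° -76° = -76°
rotate link 1 by -82°: θ ← -76° -82° = -158°
rotate link 1 by +22°: θ ← -158° +22° = -136°
rotate link 1 by +28°: θ ← -136° +28° = -108°
rotate link 1 by +77°: θ ← -108° +77° = -31°
rotate link 1 by +27°: θ ← -31° +27° = -4°
h = r sin θ − e = -2.720502 − 14 = -16.720502
sin φ = h / L = -16.720502 / 293 = -0.05706656
φ = arcsin(-0.05706656) = -3.271450°

-3.2715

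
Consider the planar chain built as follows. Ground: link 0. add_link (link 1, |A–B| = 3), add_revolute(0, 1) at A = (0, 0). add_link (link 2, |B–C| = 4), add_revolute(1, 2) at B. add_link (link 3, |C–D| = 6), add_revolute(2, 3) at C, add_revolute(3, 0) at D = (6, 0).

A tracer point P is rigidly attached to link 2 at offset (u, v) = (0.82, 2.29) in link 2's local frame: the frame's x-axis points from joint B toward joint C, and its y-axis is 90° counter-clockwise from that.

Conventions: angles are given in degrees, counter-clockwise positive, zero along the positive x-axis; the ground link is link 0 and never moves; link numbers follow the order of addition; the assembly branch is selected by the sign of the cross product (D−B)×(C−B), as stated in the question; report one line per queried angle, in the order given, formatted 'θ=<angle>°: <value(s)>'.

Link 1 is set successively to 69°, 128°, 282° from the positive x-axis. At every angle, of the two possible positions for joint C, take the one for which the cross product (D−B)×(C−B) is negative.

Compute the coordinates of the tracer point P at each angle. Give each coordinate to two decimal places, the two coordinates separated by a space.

A=(0,0), D=(6.00,0)
θ=69°: B = A + 3.00·(cos69°, sin69°) = (1.0751, 2.8007)
θ=69°: |BD| = 5.6656
θ=69°: circle(B,4.00) ∩ circle(D,6.00): a=1.0677, h=3.8549
θ=69°:   candidates: C₊=(3.9089,5.6238) cross=21.840; C₋=(0.0976,-1.0780) cross=-21.840
θ=69°:   branch - wants cross < 0 → take C=(0.0976,-1.0780) (cross=-21.840)
θ=69°: ex = (C−B)/|BC| = (-0.2444,-0.9697); ey = (0.9697,-0.2444)
θ=69°: P = B + 0.82·ex + 2.29·ey = (3.0953,1.4460)
θ=128°: B = A + 3.00·(cos128°, sin128°) = (-1.8470, 2.3640)
θ=128°: |BD| = 8.1954
θ=128°: circle(B,4.00) ∩ circle(D,6.00): a=2.8775, h=2.7785
θ=128°:   candidates: C₊=(1.7097,4.1944) cross=22.771; C₋=(0.1067,-1.1264) cross=-22.771
θ=128°:   branch - wants cross < 0 → take C=(0.1067,-1.1264) (cross=-22.771)
θ=128°: ex = (C−B)/|BC| = (0.4884,-0.8726); ey = (0.8726,0.4884)
θ=128°: P = B + 0.82·ex + 2.29·ey = (0.5518,2.7670)
θ=282°: B = A + 3.00·(cos282°, sin282°) = (0.6237, -2.9344)
θ=282°: |BD| = 6.1250
θ=282°: circle(B,4.00) ∩ circle(D,6.00): a=1.4298, h=3.7357
θ=282°:   candidates: C₊=(0.0890,1.0297) cross=22.881; C₋=(3.6685,-5.5285) cross=-22.881
θ=282°:   branch - wants cross < 0 → take C=(3.6685,-5.5285) (cross=-22.881)
θ=282°: ex = (C−B)/|BC| = (0.7612,-0.6485); ey = (0.6485,0.7612)
θ=282°: P = B + 0.82·ex + 2.29·ey = (2.7330,-1.7231)

θ=69°: 3.10 1.45
θ=128°: 0.55 2.77
θ=282°: 2.73 -1.72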